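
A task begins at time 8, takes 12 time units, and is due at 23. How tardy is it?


Completion = start + processing = 8 + 12 = 20
Tardiness = max(0, C - d) = max(0, 20 - 23)
= max(0, -3)
= 0


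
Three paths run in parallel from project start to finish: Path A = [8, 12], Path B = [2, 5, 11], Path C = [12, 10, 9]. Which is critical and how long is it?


Path A: 8 + 12 = 20
Path B: 2 + 5 + 11 = 18
Path C: 12 + 10 + 9 = 31
Critical path = longest = max(20, 18, 31)
= 31 (Path C)


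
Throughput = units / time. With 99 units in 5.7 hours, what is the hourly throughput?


Throughput = units / time
= 99 / 5.7
= 17.4 units/hour


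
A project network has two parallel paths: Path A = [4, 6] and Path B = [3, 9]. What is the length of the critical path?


Path A: 4 + 6 = 10
Path B: 3 + 9 = 12
Critical path = longest = max(10, 12)
= 12 (Path B)


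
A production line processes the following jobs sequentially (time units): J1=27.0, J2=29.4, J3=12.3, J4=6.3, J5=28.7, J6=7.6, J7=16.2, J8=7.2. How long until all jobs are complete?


Sequential makespan: sum all processing times
= 27.0 + 29.4 + 12.3 + 6.3 + 28.7 + 7.6 + 16.2 + 7.2
= 134.7 time units


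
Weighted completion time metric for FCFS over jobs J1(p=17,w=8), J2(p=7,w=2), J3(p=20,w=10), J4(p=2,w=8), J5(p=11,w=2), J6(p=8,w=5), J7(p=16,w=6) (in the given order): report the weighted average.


Completion times:
  J1: C=17, w×C=8×17=136
  J2: C=24, w×C=2×24=48
  J3: C=44, w×C=10×44=440
  J4: C=46, w×C=8×46=368
  J5: C=57, w×C=2×57=114
  J6: C=65, w×C=5×65=325
  J7: C=81, w×C=6×81=486
Sum w×C = 1917
Sum w = 41
Weighted avg = 1917/41
= 46.76


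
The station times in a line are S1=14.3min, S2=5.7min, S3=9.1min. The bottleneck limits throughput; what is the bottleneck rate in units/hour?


Bottleneck = longest station time
Station times: [14.3, 5.7, 9.1]
Max = 14.3 min
Rate = 60 / 14.3
= 4.20 units/hour (bottleneck: 14.3min)


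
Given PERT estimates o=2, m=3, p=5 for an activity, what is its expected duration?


te = (o + 4m + p) / 6
= (2 + 4×3 + 5) / 6
= (2 + 12 + 5) / 6
= 19 / 6
= 3.17


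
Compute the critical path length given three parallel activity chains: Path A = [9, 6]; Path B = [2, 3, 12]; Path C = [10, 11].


Path A: 9 + 6 = 15
Path B: 2 + 3 + 12 = 17
Path C: 10 + 11 = 21
Critical path = longest = max(15, 17, 21)
= 21 (Path C)


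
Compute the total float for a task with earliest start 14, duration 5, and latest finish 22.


EF = ES + duration = 14 + 5 = 19
LS = LF - duration = 22 - 5 = 17
Total Float = LF - EF = 22 - 19
(or LS - ES = 17 - 14)
= 3


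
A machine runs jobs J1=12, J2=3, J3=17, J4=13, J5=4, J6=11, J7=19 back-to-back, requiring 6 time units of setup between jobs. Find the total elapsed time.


Makespan = Σ processing + (n-1) × setup
= (12 + 3 + 17 + 13 + 4 + 11 + 19) + (7-1)×6
= 79 + 36
= 115 time units


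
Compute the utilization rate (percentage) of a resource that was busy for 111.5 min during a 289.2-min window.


Utilization = busy / total × 100
= 111.5 / 289.2 × 100
= 38.6%


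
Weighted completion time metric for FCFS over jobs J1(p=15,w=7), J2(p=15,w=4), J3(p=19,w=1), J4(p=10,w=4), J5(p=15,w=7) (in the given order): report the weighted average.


Completion times:
  J1: C=15, w×C=7×15=105
  J2: C=30, w×C=4×30=120
  J3: C=49, w×C=1×49=49
  J4: C=59, w×C=4×59=236
  J5: C=74, w×C=7×74=518
Sum w×C = 1028
Sum w = 23
Weighted avg = 1028/23
= 44.70


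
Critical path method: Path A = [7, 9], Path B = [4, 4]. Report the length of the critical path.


Path A: 7 + 9 = 16
Path B: 4 + 4 = 8
Critical path = longest = max(16, 8)
= 16 (Path A)


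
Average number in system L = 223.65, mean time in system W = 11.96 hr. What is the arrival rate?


Little's law: L = λW → λ = L / W
= 223.65 / 11.96
= 18.70 per hour


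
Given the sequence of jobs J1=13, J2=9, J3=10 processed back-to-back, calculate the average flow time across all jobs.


Completion times:
  J1: completes at 13
  J2: completes at 22
  J3: completes at 32
Sum = 67
Average = 67/3
= 22.33


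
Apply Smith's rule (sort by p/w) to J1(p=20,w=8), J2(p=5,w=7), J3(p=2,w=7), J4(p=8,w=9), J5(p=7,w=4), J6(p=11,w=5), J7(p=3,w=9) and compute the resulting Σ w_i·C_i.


WSPT order (by p/w): J3 → J7 → J2 → J4 → J5 → J6 → J1
  J3: C=2, w·C=7×2=14
  J7: C=5, w·C=9×5=45
  J2: C=10, w·C=7×10=70
  J4: C=18, w·C=9×18=162
  J5: C=25, w·C=4×25=100
  J6: C=36, w·C=5×36=180
  J1: C=56, w·C=8×56=448
Σ w·C = 1019
= 1019


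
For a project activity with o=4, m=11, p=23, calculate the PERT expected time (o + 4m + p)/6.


te = (o + 4m + p) / 6
= (4 + 4×11 + 23) / 6
= (4 + 44 + 23) / 6
= 71 / 6
= 11.83


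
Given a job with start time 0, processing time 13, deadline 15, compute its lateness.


Completion = 0 + 13 = 13
Lateness = C - d = 13 - 15
= -2


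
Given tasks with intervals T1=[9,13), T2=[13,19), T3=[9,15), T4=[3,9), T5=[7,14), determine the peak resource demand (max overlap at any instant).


Check each time point for overlaps:
  t=9: 3 tasks active (T1, T3, T5)
Max concurrent = 3


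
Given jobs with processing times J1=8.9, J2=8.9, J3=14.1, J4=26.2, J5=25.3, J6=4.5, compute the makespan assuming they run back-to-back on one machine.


Sequential makespan: sum all processing times
= 8.9 + 8.9 + 14.1 + 26.2 + 25.3 + 4.5
= 87.9 time units


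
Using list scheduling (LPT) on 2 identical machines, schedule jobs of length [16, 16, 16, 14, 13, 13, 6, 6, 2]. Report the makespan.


Jobs (LPT sorted): [16, 16, 16, 14, 13, 13, 6, 6, 2]
Machines: 2
  J=16 → Machine 1 (load: 0+16=16)
  J=16 → Machine 2 (load: 0+16=16)
  J=16 → Machine 1 (load: 16+16=32)
  J=14 → Machine 2 (load: 16+14=30)
  J=13 → Machine 2 (load: 30+13=43)
  J=13 → Machine 1 (load: 32+13=45)
  J=6 → Machine 2 (load: 43+6=49)
  J=6 → Machine 1 (load: 45+6=51)
  J=2 → Machine 2 (load: 49+2=51)
Machine loads: [51, 51]
Makespan = max = 51 time units


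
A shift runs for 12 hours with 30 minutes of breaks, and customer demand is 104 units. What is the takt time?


Available = 12×60 - 30 = 690 min
Takt time = 690 / 104
= 6.63 min/unit


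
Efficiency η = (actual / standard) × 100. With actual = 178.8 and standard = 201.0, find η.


Efficiency = (actual / standard) × 100
= (178.8 / 201.0) × 100
= 89.0%


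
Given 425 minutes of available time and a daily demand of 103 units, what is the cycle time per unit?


Cycle time = available time / demand
= 425 / 103
= 4.13 min/unit


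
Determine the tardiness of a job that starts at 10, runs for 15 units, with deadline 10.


Completion = start + processing = 10 + 15 = 25
Tardiness = max(0, C - d) = max(0, 25 - 10)
= max(0, 15)
= 15


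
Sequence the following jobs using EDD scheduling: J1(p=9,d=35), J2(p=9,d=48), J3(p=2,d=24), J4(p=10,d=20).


EDD: sort by earliest due date
  J4: d=20, p=10
  J3: d=24, p=2
  J1: d=35, p=9
  J2: d=48, p=9
Order: J4 → J3 → J1 → J2


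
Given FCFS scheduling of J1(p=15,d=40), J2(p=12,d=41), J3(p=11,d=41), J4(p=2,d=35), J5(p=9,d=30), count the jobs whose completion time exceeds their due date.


Completion vs due date:
  J1: C=15, d=40 → on time
  J2: C=27, d=41 → on time
  J3: C=38, d=41 → on time
  J4: C=40, d=35 → TARDY
  J5: C=49, d=30 → TARDY
Tardy jobs: J4, J5
Count = 2


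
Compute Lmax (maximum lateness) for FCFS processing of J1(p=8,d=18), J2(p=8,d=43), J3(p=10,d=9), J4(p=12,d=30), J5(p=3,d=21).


Lateness per job (L = C - d):
  J1: C=8, d=18, L=-10
  J2: C=16, d=43, L=-27
  J3: C=26, d=9, L=17
  J4: C=38, d=30, L=8
  J5: C=41, d=21, L=20
Lmax = max(-10, -27, 17, 8, 20)
= 20


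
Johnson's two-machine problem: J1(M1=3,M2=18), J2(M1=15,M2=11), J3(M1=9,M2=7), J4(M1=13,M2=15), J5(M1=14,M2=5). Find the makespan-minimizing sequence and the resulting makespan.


Johnson's rule:
Group 1 (M1≤M2, sort by M1): ['J1', 'J4']
Group 2 (M1>M2, sort desc M2): ['J2', 'J3', 'J5']
Sequence: J1 → J4 → J2 → J3 → J5
Makespan calculation:
  J1: M1 done=3, M2 done=21
  J4: M1 done=16, M2 done=36
  J2: M1 done=31, M2 done=47
  J3: M1 done=40, M2 done=54
  J5: M1 done=54, M2 done=59
= Sequence: J1 → J4 → J2 → J3 → J5, Makespan: 59


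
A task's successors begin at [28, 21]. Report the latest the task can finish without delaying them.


LF = min of all successor start times
Successors start at: [28, 21]
LF = min(28, 21)
= 21


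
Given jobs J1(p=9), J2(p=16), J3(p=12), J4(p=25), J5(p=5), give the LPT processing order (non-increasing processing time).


LPT: sort by longest processing time first
  J4: p=25
  J2: p=16
  J3: p=12
  J1: p=9
  J5: p=5
Order: J4 → J2 → J3 → J1 → J5


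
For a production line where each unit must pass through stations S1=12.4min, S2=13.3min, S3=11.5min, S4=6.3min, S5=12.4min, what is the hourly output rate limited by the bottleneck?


Bottleneck = longest station time
Station times: [12.4, 13.3, 11.5, 6.3, 12.4]
Max = 13.3 min
Rate = 60 / 13.3
= 4.51 units/hour (bottleneck: 13.3min)


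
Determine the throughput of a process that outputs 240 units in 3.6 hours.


Throughput = units / time
= 240 / 3.6
= 66.7 units/hour


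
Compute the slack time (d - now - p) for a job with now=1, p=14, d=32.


Slack = due - current_time - processing
= 32 - 1 - 14
= 17


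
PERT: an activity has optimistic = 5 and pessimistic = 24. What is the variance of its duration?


σ² = ((p - o) / 6)² = (p - o)² / 36
= (24 - 5)² / 36
= 19² / 36
= 361 / 36
= 10.0278


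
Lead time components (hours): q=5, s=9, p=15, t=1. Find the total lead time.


Lead time = queue + setup + processing + transit
= 5 + 9 + 15 + 1
= 30 hours


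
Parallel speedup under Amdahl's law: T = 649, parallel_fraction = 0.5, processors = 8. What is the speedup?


Amdahl's law: T_p = T × ((1-p) + p/N)
= 649 × ((1-0.5) + 0.5/8)
= 649 × (0.50 + 0.0625)
= 649 × 0.5625
= 365.06
Speedup = 649/365.06
= 1.78×


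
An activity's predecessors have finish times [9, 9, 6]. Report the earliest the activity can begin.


ES = max of all predecessor completion times
Predecessors: [9, 9, 6]
ES = max(9, 9, 6)
= 9


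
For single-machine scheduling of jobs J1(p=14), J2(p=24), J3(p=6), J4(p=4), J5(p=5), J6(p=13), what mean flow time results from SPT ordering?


SPT order: J4 → J5 → J3 → J6 → J1 → J2
Completion times:
  J4: C=4
  J5: C=9
  J3: C=15
  J6: C=28
  J1: C=42
  J2: C=66
Sum = 164, n = 6
Mean flow = 164/6
= 27.33


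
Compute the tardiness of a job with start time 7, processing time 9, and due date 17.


Completion = start + processing = 7 + 9 = 16
Tardiness = max(0, C - d) = max(0, 16 - 17)
= max(0, -1)
= 0


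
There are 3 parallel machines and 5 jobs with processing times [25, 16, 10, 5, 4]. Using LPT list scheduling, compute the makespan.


Jobs (LPT sorted): [25, 16, 10, 5, 4]
Machines: 3
  J=25 → Machine 1 (load: 0+25=25)
  J=16 → Machine 2 (load: 0+16=16)
  J=10 → Machine 3 (load: 0+10=10)
  J=5 → Machine 3 (load: 10+5=15)
  J=4 → Machine 3 (load: 15+4=19)
Machine loads: [25, 16, 19]
Makespan = max = 25 time units


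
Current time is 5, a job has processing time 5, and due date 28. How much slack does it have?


Slack = due - current_time - processing
= 28 - 5 - 5
= 18


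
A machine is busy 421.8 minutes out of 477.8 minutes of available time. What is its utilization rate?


Utilization = busy / total × 100
= 421.8 / 477.8 × 100
= 88.3%


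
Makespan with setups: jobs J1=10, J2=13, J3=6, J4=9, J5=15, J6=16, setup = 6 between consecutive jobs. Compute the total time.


Makespan = Σ processing + (n-1) × setup
= (10 + 13 + 6 + 9 + 15 + 16) + (6-1)×6
= 69 + 30
= 99 time units


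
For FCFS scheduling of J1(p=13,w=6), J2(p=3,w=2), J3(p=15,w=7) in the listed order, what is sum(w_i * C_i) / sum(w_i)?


Completion times:
  J1: C=13, w×C=6×13=78
  J2: C=16, w×C=2×16=32
  J3: C=31, w×C=7×31=217
Sum w×C = 327
Sum w = 15
Weighted avg = 327/15
= 21.80


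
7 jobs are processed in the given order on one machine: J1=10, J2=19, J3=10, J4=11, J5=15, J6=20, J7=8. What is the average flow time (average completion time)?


Completion times:
  J1: completes at 10
  J2: completes at 29
  J3: completes at 39
  J4: completes at 50
  J5: completes at 65
  J6: completes at 85
  J7: completes at 93
Sum = 371
Average = 371/7
= 53.00


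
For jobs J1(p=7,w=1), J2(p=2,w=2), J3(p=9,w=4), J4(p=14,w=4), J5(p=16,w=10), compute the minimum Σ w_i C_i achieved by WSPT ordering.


WSPT order (by p/w): J2 → J5 → J3 → J4 → J1
  J2: C=2, w·C=2×2=4
  J5: C=18, w·C=10×18=180
  J3: C=27, w·C=4×27=108
  J4: C=41, w·C=4×41=164
  J1: C=48, w·C=1×48=48
Σ w·C = 504
= 504


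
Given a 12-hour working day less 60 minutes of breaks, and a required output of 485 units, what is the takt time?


Available = 12×60 - 60 = 660 min
Takt time = 660 / 485
= 1.36 min/unit


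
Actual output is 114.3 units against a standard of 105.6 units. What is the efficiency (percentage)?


Efficiency = (actual / standard) × 100
= (114.3 / 105.6) × 100
= 108.2%


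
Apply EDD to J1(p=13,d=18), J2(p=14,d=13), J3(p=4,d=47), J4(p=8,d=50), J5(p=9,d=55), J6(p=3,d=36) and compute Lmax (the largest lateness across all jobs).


EDD order: J2 → J1 → J6 → J3 → J4 → J5
Completion and lateness:
  J2: C=14, d=13, L=14-13=1
  J1: C=27, d=18, L=27-18=9
  J6: C=30, d=36, L=30-36=-6
  J3: C=34, d=47, L=34-47=-13
  J4: C=42, d=50, L=42-50=-8
  J5: C=51, d=55, L=51-55=-4
Lmax = max(1, 9, -6, -13, -8, -4)
= 9


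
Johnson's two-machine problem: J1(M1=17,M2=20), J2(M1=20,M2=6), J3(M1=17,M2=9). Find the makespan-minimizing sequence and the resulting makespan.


Johnson's rule:
Group 1 (M1≤M2, sort by M1): ['J1']
Group 2 (M1>M2, sort desc M2): ['J3', 'J2']
Sequence: J1 → J3 → J2
Makespan calculation:
  J1: M1 done=17, M2 done=37
  J3: M1 done=34, M2 done=46
  J2: M1 done=54, M2 done=60
= Sequence: J1 → J3 → J2, Makespan: 60


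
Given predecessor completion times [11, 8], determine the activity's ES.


ES = max of all predecessor completion times
Predecessors: [11, 8]
ES = max(11, 8)
= 11


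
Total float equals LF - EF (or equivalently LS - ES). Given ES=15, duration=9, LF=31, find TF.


EF = ES + duration = 15 + 9 = 24
LS = LF - duration = 31 - 9 = 22
Total Float = LF - EF = 31 - 24
(or LS - ES = 22 - 15)
= 7


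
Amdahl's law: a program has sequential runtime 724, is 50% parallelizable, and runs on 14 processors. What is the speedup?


Amdahl's law: T_p = T × ((1-p) + p/N)
= 724 × ((1-0.5) + 0.5/14)
= 724 × (0.50 + 0.0357)
= 724 × 0.5357
= 387.86
Speedup = 724/387.86
= 1.87×


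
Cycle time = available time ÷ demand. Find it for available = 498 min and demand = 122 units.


Cycle time = available time / demand
= 498 / 122
= 4.08 min/unit


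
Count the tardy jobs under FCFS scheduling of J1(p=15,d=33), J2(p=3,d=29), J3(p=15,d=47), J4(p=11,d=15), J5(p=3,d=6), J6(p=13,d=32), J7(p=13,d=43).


Completion vs due date:
  J1: C=15, d=33 → on time
  J2: C=18, d=29 → on time
  J3: C=33, d=47 → on time
  J4: C=44, d=15 → TARDY
  J5: C=47, d=6 → TARDY
  J6: C=60, d=32 → TARDY
  J7: C=73, d=43 → TARDY
Tardy jobs: J4, J5, J6, J7
Count = 4


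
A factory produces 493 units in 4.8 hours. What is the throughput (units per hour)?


Throughput = units / time
= 493 / 4.8
= 102.7 units/hour


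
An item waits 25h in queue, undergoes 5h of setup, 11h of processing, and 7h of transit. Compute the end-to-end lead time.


Lead time = queue + setup + processing + transit
= 25 + 5 + 11 + 7
= 48 hours


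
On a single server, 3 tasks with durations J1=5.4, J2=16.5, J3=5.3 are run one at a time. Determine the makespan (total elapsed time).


Sequential makespan: sum all processing times
= 5.4 + 16.5 + 5.3
= 27.2 time units


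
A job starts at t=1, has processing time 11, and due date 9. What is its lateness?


Completion = 1 + 11 = 12
Lateness = C - d = 12 - 9
= 3


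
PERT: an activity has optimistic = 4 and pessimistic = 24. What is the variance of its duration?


σ² = ((p - o) / 6)² = (p - o)² / 36
= (24 - 4)² / 36
= 20² / 36
= 400 / 36
= 11.1111


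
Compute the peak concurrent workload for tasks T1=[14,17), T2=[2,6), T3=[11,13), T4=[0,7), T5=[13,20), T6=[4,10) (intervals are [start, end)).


Check each time point for overlaps:
  t=4: 3 tasks active (T2, T4, T6)
Max concurrent = 3


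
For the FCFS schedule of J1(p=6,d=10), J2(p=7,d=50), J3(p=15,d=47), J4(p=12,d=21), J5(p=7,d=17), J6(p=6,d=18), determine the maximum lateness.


Lateness per job (L = C - d):
  J1: C=6, d=10, L=-4
  J2: C=13, d=50, L=-37
  J3: C=28, d=47, L=-19
  J4: C=40, d=21, L=19
  J5: C=47, d=17, L=30
  J6: C=53, d=18, L=35
Lmax = max(-4, -37, -19, 19, 30, 35)
= 35


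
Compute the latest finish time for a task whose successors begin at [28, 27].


LF = min of all successor start times
Successors start at: [28, 27]
LF = min(28, 27)
= 27


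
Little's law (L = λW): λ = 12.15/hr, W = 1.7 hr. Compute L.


Little's law: L = λ × W
= 12.15 × 1.7
= 20.66


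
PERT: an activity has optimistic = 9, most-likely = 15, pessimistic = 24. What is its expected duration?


te = (o + 4m + p) / 6
= (9 + 4×15 + 24) / 6
= (9 + 60 + 24) / 6
= 93 / 6
= 15.50


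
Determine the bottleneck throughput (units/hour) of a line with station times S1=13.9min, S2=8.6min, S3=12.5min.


Bottleneck = longest station time
Station times: [13.9, 8.6, 12.5]
Max = 13.9 min
Rate = 60 / 13.9
= 4.32 units/hour (bottleneck: 13.9min)


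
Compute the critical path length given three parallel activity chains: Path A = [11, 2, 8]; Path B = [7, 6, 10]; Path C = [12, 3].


Path A: 11 + 2 + 8 = 21
Path B: 7 + 6 + 10 = 23
Path C: 12 + 3 = 15
Critical path = longest = max(21, 23, 15)
= 23 (Path B)


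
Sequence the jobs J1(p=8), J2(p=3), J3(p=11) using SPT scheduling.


SPT: sort by shortest processing time
  J2: p=3
  J1: p=8
  J3: p=11
Order: J2 → J1 → J3


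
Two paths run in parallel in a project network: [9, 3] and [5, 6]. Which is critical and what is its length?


Path A: 9 + 3 = 12
Path B: 5 + 6 = 11
Critical path = longest = max(12, 11)
= 12 (Path A)


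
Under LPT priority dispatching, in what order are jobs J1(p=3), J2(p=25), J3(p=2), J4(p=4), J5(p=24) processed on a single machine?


LPT: sort by longest processing time first
  J2: p=25
  J5: p=24
  J4: p=4
  J1: p=3
  J3: p=2
Order: J2 → J5 → J4 → J1 → J3


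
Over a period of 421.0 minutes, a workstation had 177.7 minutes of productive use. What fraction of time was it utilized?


Utilization = busy / total × 100
= 177.7 / 421.0 × 100
= 42.2%


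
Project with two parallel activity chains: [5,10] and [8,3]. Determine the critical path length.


Path A: 5 + 10 = 15
Path B: 8 + 3 = 11
Critical path = longest = max(15, 11)
= 15 (Path A)


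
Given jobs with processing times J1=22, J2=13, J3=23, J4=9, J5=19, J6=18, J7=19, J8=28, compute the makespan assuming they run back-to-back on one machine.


Sequential makespan: sum all processing times
= 22 + 13 + 23 + 9 + 19 + 18 + 19 + 28
= 151 time units


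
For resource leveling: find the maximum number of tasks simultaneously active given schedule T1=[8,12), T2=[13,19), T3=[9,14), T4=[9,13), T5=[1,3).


Check each time point for overlaps:
  t=9: 3 tasks active (T1, T3, T4)
Max concurrent = 3


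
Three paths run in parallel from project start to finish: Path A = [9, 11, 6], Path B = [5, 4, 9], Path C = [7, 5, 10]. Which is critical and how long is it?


Path A: 9 + 11 + 6 = 26
Path B: 5 + 4 + 9 = 18
Path C: 7 + 5 + 10 = 22
Critical path = longest = max(26, 18, 22)
= 26 (Path A)


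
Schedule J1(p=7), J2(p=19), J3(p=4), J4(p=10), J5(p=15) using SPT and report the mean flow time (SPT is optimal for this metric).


SPT order: J3 → J1 → J4 → J5 → J2
Completion times:
  J3: C=4
  J1: C=11
  J4: C=21
  J5: C=36
  J2: C=55
Sum = 127, n = 5
Mean flow = 127/5
= 25.40


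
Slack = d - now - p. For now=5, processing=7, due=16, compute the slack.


Slack = due - current_time - processing
= 16 - 5 - 7
= 4


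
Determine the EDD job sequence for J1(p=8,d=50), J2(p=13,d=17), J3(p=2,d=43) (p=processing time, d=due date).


EDD: sort by earliest due date
  J2: d=17, p=13
  J3: d=43, p=2
  J1: d=50, p=8
Order: J2 → J3 → J1


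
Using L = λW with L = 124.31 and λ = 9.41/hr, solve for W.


Little's law: L = λW → W = L / λ
= 124.31 / 9.41
= 13.21 hours


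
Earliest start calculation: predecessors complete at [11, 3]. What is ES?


ES = max of all predecessor completion times
Predecessors: [11, 3]
ES = max(11, 3)
= 11


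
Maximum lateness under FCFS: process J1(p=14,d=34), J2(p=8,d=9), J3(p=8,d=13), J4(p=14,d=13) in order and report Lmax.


Lateness per job (L = C - d):
  J1: C=14, d=34, L=-20
  J2: C=22, d=9, L=13
  J3: C=30, d=13, L=17
  J4: C=44, d=13, L=31
Lmax = max(-20, 13, 17, 31)
= 31


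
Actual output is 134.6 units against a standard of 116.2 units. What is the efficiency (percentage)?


Efficiency = (actual / standard) × 100
= (134.6 / 116.2) × 100
= 115.8%


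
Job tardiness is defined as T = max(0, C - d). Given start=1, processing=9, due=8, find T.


Completion = start + processing = 1 + 9 = 10
Tardiness = max(0, C - d) = max(0, 10 - 8)
= max(0, 2)
= 2


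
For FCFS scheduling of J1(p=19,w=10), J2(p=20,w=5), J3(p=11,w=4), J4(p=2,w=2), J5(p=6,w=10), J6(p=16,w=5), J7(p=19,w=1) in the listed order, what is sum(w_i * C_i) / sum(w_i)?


Completion times:
  J1: C=19, w×C=10×19=190
  J2: C=39, w×C=5×39=195
  J3: C=50, w×C=4×50=200
  J4: C=52, w×C=2×52=104
  J5: C=58, w×C=10×58=580
  J6: C=74, w×C=5×74=370
  J7: C=93, w×C=1×93=93
Sum w×C = 1732
Sum w = 37
Weighted avg = 1732/37
= 46.81


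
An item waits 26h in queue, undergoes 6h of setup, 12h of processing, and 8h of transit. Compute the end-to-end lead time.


Lead time = queue + setup + processing + transit
= 26 + 6 + 12 + 8
= 52 hours


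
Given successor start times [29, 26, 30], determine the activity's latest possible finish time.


LF = min of all successor start times
Successors start at: [29, 26, 30]
LF = min(29, 26, 30)
= 26


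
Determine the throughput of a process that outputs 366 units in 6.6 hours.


Throughput = units / time
= 366 / 6.6
= 55.5 units/hour


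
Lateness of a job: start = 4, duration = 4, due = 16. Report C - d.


Completion = 4 + 4 = 8
Lateness = C - d = 8 - 16
= -8


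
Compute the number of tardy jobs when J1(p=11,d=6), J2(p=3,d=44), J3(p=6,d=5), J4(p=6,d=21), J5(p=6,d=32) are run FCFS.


Completion vs due date:
  J1: C=11, d=6 → TARDY
  J2: C=14, d=44 → on time
  J3: C=20, d=5 → TARDY
  J4: C=26, d=21 → TARDY
  J5: C=32, d=32 → on time
Tardy jobs: J1, J3, J4
Count = 3


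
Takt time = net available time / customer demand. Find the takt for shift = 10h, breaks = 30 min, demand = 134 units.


Available = 10×60 - 30 = 570 min
Takt time = 570 / 134
= 4.25 min/unit


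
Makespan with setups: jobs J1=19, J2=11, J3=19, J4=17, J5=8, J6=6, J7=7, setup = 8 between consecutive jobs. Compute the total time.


Makespan = Σ processing + (n-1) × setup
= (19 + 11 + 19 + 17 + 8 + 6 + 7) + (7-1)×8
= 87 + 48
= 135 time units


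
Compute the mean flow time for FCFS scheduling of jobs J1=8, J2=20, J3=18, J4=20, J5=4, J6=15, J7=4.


Completion times:
  J1: completes at 8
  J2: completes at 28
  J3: completes at 46
  J4: completes at 66
  J5: completes at 70
  J6: completes at 85
  J7: completes at 89
Sum = 392
Average = 392/7
= 56.00


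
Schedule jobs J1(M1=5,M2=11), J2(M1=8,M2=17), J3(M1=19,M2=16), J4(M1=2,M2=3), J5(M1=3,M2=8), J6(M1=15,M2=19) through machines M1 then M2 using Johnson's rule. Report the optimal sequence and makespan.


Johnson's rule:
Group 1 (M1≤M2, sort by M1): ['J4', 'J5', 'J1', 'J2', 'J6']
Group 2 (M1>M2, sort desc M2): ['J3']
Sequence: J4 → J5 → J1 → J2 → J6 → J3
Makespan calculation:
  J4: M1 done=2, M2 done=5
  J5: M1 done=5, M2 done=13
  J1: M1 done=10, M2 done=24
  J2: M1 done=18, M2 done=41
  J6: M1 done=33, M2 done=60
  J3: M1 done=52, M2 done=76
= Sequence: J4 → J5 → J1 → J2 → J6 → J3, Makespan: 76


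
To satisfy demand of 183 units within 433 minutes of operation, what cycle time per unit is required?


Cycle time = available time / demand
= 433 / 183
= 2.37 min/unit


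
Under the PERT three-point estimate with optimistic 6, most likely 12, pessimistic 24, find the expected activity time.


te = (o + 4m + p) / 6
= (6 + 4×12 + 24) / 6
= (6 + 48 + 24) / 6
= 78 / 6
= 13.00


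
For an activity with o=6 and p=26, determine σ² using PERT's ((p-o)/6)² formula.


σ² = ((p - o) / 6)² = (p - o)² / 36
= (26 - 6)² / 36
= 20² / 36
= 400 / 36
= 11.1111


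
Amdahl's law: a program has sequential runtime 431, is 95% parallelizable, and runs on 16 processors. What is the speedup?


Amdahl's law: T_p = T × ((1-p) + p/N)
= 431 × ((1-0.95) + 0.95/16)
= 431 × (0.05 + 0.0594)
= 431 × 0.1094
= 47.14
Speedup = 431/47.14
= 9.14×


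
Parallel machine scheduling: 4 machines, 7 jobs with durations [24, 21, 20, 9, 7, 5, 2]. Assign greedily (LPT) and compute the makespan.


Jobs (LPT sorted): [24, 21, 20, 9, 7, 5, 2]
Machines: 4
  J=24 → Machine 1 (load: 0+24=24)
  J=21 → Machine 2 (load: 0+21=21)
  J=20 → Machine 3 (load: 0+20=20)
  J=9 → Machine 4 (load: 0+9=9)
  J=7 → Machine 4 (load: 9+7=16)
  J=5 → Machine 4 (load: 16+5=21)
  J=2 → Machine 3 (load: 20+2=22)
Machine loads: [24, 21, 22, 21]
Makespan = max = 24 time units


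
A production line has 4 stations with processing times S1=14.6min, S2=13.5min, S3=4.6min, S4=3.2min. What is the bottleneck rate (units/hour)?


Bottleneck = longest station time
Station times: [14.6, 13.5, 4.6, 3.2]
Max = 14.6 min
Rate = 60 / 14.6
= 4.11 units/hour (bottleneck: 14.6min)


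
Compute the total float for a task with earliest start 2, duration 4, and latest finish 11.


EF = ES + duration = 2 + 4 = 6
LS = LF - duration = 11 - 4 = 7
Total Float = LF - EF = 11 - 6
(or LS - ES = 7 - 2)
= 5


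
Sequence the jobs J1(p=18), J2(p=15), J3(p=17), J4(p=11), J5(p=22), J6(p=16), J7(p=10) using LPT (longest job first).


LPT: sort by longest processing time first
  J5: p=22
  J1: p=18
  J3: p=17
  J6: p=16
  J2: p=15
  J4: p=11
  J7: p=10
Order: J5 → J1 → J3 → J6 → J2 → J4 → J7


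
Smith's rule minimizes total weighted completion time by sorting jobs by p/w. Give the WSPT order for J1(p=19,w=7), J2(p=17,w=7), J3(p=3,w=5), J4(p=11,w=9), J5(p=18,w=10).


WSPT (Smith's rule): sort by p/w ascending
  J3: p/w = 3/5 = 0.600
  J4: p/w = 11/9 = 1.222
  J5: p/w = 18/10 = 1.800
  J2: p/w = 17/7 = 2.429
  J1: p/w = 19/7 = 2.714
Order: J3 → J4 → J5 → J2 → J1


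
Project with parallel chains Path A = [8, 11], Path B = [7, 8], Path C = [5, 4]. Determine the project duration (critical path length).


Path A: 8 + 11 = 19
Path B: 7 + 8 = 15
Path C: 5 + 4 = 9
Critical path = longest = max(19, 15, 9)
= 19 (Path A)


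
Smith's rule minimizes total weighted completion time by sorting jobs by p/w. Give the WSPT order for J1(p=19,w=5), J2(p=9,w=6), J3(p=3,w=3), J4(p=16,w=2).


WSPT (Smith's rule): sort by p/w ascending
  J3: p/w = 3/3 = 1.000
  J2: p/w = 9/6 = 1.500
  J1: p/w = 19/5 = 3.800
  J4: p/w = 16/2 = 8.000
Order: J3 → J2 → J1 → J4


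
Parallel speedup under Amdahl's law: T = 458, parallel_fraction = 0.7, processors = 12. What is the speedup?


Amdahl's law: T_p = T × ((1-p) + p/N)
= 458 × ((1-0.7) + 0.7/12)
= 458 × (0.30 + 0.0583)
= 458 × 0.3583
= 164.12
Speedup = 458/164.12
= 2.79×


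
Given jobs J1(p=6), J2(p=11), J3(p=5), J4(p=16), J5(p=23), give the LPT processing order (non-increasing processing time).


LPT: sort by longest processing time first
  J5: p=23
  J4: p=16
  J2: p=11
  J1: p=6
  J3: p=5
Order: J5 → J4 → J2 → J1 → J3


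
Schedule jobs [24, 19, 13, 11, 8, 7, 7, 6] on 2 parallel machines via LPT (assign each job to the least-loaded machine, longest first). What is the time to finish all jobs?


Jobs (LPT sorted): [24, 19, 13, 11, 8, 7, 7, 6]
Machines: 2
  J=24 → Machine 1 (load: 0+24=24)
  J=19 → Machine 2 (load: 0+19=19)
  J=13 → Machine 2 (load: 19+13=32)
  J=11 → Machine 1 (load: 24+11=35)
  J=8 → Machine 2 (load: 32+8=40)
  J=7 → Machine 1 (load: 35+7=42)
  J=7 → Machine 2 (load: 40+7=47)
  J=6 → Machine 1 (load: 42+6=48)
Machine loads: [48, 47]
Makespan = max = 48 time units


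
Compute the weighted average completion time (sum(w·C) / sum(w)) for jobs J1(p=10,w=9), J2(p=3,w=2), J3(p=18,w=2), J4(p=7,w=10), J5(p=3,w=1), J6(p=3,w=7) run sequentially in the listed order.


Completion times:
  J1: C=10, w×C=9×10=90
  J2: C=13, w×C=2×13=26
  J3: C=31, w×C=2×31=62
  J4: C=38, w×C=10×38=380
  J5: C=41, w×C=1×41=41
  J6: C=44, w×C=7×44=308
Sum w×C = 907
Sum w = 31
Weighted avg = 907/31
= 29.26


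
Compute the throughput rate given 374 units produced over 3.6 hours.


Throughput = units / time
= 374 / 3.6
= 103.9 units/hour


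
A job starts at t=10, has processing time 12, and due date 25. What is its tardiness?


Completion = start + processing = 10 + 12 = 22
Tardiness = max(0, C - d) = max(0, 22 - 25)
= max(0, -3)
= 0


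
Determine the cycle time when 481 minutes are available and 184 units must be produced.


Cycle time = available time / demand
= 481 / 184
= 2.61 min/unit


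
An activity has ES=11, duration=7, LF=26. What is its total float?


EF = ES + duration = 11 + 7 = 18
LS = LF - duration = 26 - 7 = 19
Total Float = LF - EF = 26 - 18
(or LS - ES = 19 - 11)
= 8


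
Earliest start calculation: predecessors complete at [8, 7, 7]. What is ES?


ES = max of all predecessor completion times
Predecessors: [8, 7, 7]
ES = max(8, 7, 7)
= 8


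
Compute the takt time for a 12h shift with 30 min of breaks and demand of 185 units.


Available = 12×60 - 30 = 690 min
Takt time = 690 / 185
= 3.73 min/unit


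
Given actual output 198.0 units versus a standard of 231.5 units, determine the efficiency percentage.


Efficiency = (actual / standard) × 100
= (198.0 / 231.5) × 100
= 85.5%


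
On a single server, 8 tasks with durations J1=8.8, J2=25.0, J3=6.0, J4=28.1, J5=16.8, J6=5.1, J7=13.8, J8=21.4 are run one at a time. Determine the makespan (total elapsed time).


Sequential makespan: sum all processing times
= 8.8 + 25.0 + 6.0 + 28.1 + 16.8 + 5.1 + 13.8 + 21.4
= 125.0 time units


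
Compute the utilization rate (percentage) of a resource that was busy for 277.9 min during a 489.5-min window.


Utilization = busy / total × 100
= 277.9 / 489.5 × 100
= 56.8%


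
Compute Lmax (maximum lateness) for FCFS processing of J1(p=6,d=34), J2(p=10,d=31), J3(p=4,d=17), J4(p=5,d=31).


Lateness per job (L = C - d):
  J1: C=6, d=34, L=-28
  J2: C=16, d=31, L=-15
  J3: C=20, d=17, L=3
  J4: C=25, d=31, L=-6
Lmax = max(-28, -15, 3, -6)
= 3


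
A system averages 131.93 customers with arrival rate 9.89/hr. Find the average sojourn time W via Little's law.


Little's law: L = λW → W = L / λ
= 131.93 / 9.89
= 13.34 hours


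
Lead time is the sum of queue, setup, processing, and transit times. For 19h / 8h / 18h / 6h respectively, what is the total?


Lead time = queue + setup + processing + transit
= 19 + 8 + 18 + 6
= 51 hours


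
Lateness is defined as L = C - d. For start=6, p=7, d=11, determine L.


Completion = 6 + 7 = 13
Lateness = C - d = 13 - 11
= 2


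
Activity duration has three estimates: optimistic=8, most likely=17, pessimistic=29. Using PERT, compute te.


te = (o + 4m + p) / 6
= (8 + 4×17 + 29) / 6
= (8 + 68 + 29) / 6
= 105 / 6
= 17.50


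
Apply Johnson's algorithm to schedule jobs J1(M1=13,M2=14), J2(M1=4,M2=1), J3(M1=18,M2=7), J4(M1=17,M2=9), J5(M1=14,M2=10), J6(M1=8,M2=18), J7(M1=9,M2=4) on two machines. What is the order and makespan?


Johnson's rule:
Group 1 (M1≤M2, sort by M1): ['J6', 'J1']
Group 2 (M1>M2, sort desc M2): ['J5', 'J4', 'J3', 'J7', 'J2']
Sequence: J6 → J1 → J5 → J4 → J3 → J7 → J2
Makespan calculation:
  J6: M1 done=8, M2 done=26
  J1: M1 done=21, M2 done=40
  J5: M1 done=35, M2 done=50
  J4: M1 done=52, M2 done=61
  J3: M1 done=70, M2 done=77
  J7: M1 done=79, M2 done=83
  J2: M1 done=83, M2 done=84
= Sequence: J6 → J1 → J5 → J4 → J3 → J7 → J2, Makespan: 84


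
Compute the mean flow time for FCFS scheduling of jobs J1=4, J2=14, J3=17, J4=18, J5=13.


Completion times:
  J1: completes at 4
  J2: completes at 18
  J3: completes at 35
  J4: completes at 53
  J5: completes at 66
Sum = 176
Average = 176/5
= 35.20


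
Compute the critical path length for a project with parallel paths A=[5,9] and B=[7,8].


Path A: 5 + 9 = 14
Path B: 7 + 8 = 15
Critical path = longest = max(14, 15)
= 15 (Path B)


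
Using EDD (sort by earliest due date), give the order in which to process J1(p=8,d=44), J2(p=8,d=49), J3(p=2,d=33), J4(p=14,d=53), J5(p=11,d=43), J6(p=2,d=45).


EDD: sort by earliest due date
  J3: d=33, p=2
  J5: d=43, p=11
  J1: d=44, p=8
  J6: d=45, p=2
  J2: d=49, p=8
  J4: d=53, p=14
Order: J3 → J5 → J1 → J6 → J2 → J4


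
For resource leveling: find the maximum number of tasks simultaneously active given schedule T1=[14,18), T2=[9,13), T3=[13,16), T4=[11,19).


Check each time point for overlaps:
  t=14: 3 tasks active (T1, T3, T4)
Max concurrent = 3


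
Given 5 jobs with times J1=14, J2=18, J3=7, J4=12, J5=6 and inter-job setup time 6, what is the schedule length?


Makespan = Σ processing + (n-1) × setup
= (14 + 18 + 7 + 12 + 6) + (5-1)×6
= 57 + 24
= 81 time units


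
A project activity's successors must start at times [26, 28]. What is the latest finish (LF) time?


LF = min of all successor start times
Successors start at: [26, 28]
LF = min(26, 28)
= 26


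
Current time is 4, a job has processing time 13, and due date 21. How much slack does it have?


Slack = due - current_time - processing
= 21 - 4 - 13
= 4


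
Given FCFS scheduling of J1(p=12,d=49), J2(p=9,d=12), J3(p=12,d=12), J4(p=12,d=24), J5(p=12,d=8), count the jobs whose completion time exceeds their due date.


Completion vs due date:
  J1: C=12, d=49 → on time
  J2: C=21, d=12 → TARDY
  J3: C=33, d=12 → TARDY
  J4: C=45, d=24 → TARDY
  J5: C=57, d=8 → TARDY
Tardy jobs: J2, J3, J4, J5
Count = 4


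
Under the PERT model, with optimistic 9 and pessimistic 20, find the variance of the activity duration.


σ² = ((p - o) / 6)² = (p - o)² / 36
= (20 - 9)² / 36
= 11² / 36
= 121 / 36
= 3.3611


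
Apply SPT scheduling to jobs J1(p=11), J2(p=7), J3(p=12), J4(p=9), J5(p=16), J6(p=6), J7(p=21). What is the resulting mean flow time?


SPT order: J6 → J2 → J4 → J1 → J3 → J5 → J7
Completion times:
  J6: C=6
  J2: C=13
  J4: C=22
  J1: C=33
  J3: C=45
  J5: C=61
  J7: C=82
Sum = 262, n = 7
Mean flow = 262/7
= 37.43


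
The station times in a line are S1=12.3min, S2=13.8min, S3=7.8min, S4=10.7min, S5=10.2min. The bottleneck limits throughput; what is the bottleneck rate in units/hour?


Bottleneck = longest station time
Station times: [12.3, 13.8, 7.8, 10.7, 10.2]
Max = 13.8 min
Rate = 60 / 13.8
= 4.35 units/hour (bottleneck: 13.8min)


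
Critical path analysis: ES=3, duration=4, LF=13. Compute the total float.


EF = ES + duration = 3 + 4 = 7
LS = LF - duration = 13 - 4 = 9
Total Float = LF - EF = 13 - 7
(or LS - ES = 9 - 3)
= 6


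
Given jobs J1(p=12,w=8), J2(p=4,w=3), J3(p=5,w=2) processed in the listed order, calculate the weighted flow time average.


Completion times:
  J1: C=12, w×C=8×12=96
  J2: C=16, w×C=3×16=48
  J3: C=21, w×C=2×21=42
Sum w×C = 186
Sum w = 13
Weighted avg = 186/13
= 14.31


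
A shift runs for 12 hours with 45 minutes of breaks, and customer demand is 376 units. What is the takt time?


Available = 12×60 - 45 = 675 min
Takt time = 675 / 376
= 1.80 min/unit


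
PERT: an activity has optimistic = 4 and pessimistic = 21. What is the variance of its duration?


σ² = ((p - o) / 6)² = (p - o)² / 36
= (21 - 4)² / 36
= 17² / 36
= 289 / 36
= 8.0278


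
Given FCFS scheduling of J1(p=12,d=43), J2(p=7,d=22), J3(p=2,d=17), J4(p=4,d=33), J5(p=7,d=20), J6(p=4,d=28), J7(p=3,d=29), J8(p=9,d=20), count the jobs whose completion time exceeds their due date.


Completion vs due date:
  J1: C=12, d=43 → on time
  J2: C=19, d=22 → on time
  J3: C=21, d=17 → TARDY
  J4: C=25, d=33 → on time
  J5: C=32, d=20 → TARDY
  J6: C=36, d=28 → TARDY
  J7: C=39, d=29 → TARDY
  J8: C=48, d=20 → TARDY
Tardy jobs: J3, J5, J6, J7, J8
Count = 5


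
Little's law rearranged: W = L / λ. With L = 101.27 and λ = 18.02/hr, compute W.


Little's law: L = λW → W = L / λ
= 101.27 / 18.02
= 5.62 hours


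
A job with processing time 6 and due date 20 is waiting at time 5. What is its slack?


Slack = due - current_time - processing
= 20 - 5 - 6
= 9


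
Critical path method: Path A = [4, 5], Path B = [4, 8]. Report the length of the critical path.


Path A: 4 + 5 = 9
Path B: 4 + 8 = 12
Critical path = longest = max(9, 12)
= 12 (Path B)


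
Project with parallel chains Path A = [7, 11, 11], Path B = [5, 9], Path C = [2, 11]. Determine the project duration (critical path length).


Path A: 7 + 11 + 11 = 29
Path B: 5 + 9 = 14
Path C: 2 + 11 = 13
Critical path = longest = max(29, 14, 13)
= 29 (Path A)


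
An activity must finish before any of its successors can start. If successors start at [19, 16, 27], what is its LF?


LF = min of all successor start times
Successors start at: [19, 16, 27]
LF = min(19, 16, 27)
= 16


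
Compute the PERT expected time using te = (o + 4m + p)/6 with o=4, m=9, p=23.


te = (o + 4m + p) / 6
= (4 + 4×9 + 23) / 6
= (4 + 36 + 23) / 6
= 63 / 6
= 10.50


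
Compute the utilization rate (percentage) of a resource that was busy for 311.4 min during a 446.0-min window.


Utilization = busy / total × 100
= 311.4 / 446.0 × 100
= 69.8%


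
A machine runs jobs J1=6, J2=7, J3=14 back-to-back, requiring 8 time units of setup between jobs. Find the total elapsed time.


Makespan = Σ processing + (n-1) × setup
= (6 + 7 + 14) + (3-1)×8
= 27 + 16
= 43 time units


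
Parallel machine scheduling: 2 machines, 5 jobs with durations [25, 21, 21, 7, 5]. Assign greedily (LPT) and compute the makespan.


Jobs (LPT sorted): [25, 21, 21, 7, 5]
Machines: 2
  J=25 → Machine 1 (load: 0+25=25)
  J=21 → Machine 2 (load: 0+21=21)
  J=21 → Machine 2 (load: 21+21=42)
  J=7 → Machine 1 (load: 25+7=32)
  J=5 → Machine 1 (load: 32+5=37)
Machine loads: [37, 42]
Makespan = max = 42 time units


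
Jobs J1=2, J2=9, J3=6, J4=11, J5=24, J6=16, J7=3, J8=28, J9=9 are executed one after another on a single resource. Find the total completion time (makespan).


Sequential makespan: sum all processing times
= 2 + 9 + 6 + 11 + 24 + 16 + 3 + 28 + 9
= 108 time units


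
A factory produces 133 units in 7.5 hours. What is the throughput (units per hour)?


Throughput = units / time
= 133 / 7.5
= 17.7 units/hour


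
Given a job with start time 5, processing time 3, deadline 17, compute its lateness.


Completion = 5 + 3 = 8
Lateness = C - d = 8 - 17
= -9


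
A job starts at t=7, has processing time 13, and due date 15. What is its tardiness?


Completion = start + processing = 7 + 13 = 20
Tardiness = max(0, C - d) = max(0, 20 - 15)
= max(0, 5)
= 5


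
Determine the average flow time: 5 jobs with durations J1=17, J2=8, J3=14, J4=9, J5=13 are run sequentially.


Completion times:
  J1: completes at 17
  J2: completes at 25
  J3: completes at 39
  J4: completes at 48
  J5: completes at 61
Sum = 190
Average = 190/5
= 38.00
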